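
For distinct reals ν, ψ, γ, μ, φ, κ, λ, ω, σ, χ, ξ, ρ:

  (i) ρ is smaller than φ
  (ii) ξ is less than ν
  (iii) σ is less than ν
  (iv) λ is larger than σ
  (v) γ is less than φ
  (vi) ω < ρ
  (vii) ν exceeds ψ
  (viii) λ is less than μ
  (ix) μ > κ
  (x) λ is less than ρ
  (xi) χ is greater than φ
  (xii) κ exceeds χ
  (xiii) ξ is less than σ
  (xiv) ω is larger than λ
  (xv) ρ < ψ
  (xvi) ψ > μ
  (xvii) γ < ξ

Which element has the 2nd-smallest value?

ξ

The consecutive relations fix a unique order: γ < ξ < σ < λ < ω < ρ < φ < χ < κ < μ < ψ < ν.
The 2nd smallest is ξ.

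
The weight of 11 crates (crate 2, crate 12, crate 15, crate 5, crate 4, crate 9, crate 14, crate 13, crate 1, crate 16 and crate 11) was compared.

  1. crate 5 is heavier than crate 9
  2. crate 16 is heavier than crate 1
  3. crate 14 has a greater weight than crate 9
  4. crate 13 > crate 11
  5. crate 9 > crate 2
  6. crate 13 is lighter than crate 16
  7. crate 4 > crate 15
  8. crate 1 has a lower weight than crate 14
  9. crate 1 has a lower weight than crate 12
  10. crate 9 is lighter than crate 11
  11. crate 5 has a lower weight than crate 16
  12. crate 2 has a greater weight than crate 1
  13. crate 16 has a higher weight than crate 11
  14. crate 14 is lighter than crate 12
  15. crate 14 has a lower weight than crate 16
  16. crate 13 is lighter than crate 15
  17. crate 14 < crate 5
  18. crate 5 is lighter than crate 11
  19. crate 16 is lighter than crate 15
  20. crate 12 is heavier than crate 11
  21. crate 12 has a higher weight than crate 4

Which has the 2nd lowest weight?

crate 2

The consecutive relations fix a unique order: crate 1 < crate 2 < crate 9 < crate 14 < crate 5 < crate 11 < crate 13 < crate 16 < crate 15 < crate 4 < crate 12.
Counting 2 from the smallest end gives crate 2.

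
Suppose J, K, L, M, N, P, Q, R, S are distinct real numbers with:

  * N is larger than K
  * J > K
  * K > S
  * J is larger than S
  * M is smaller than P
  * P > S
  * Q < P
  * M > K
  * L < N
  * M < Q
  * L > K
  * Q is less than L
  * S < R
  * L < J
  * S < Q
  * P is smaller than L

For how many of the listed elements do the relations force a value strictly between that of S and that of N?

The relations place S below N. An element lies strictly between them when it is forced above S and also forced below N.
Above S: {K, R, M, Q, P, L, J}. Below N: {K, M, Q, P, L}.
Intersection: {K, M, Q, P, L} — 5.

5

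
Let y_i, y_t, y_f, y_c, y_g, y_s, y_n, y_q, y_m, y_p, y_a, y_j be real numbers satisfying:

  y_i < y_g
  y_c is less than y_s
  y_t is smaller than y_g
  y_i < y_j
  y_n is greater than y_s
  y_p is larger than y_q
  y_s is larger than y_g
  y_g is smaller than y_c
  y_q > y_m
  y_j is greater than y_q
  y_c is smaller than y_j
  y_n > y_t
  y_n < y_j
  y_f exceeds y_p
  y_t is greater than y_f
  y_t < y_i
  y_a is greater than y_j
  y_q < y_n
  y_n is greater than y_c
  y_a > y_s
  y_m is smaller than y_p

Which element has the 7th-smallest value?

y_g

Chaining the given pairs: y_m < y_q < y_p < y_f < y_t < y_i < y_g < y_c < y_s < y_n < y_j < y_a.
Counting 7 from the smallest end gives y_g.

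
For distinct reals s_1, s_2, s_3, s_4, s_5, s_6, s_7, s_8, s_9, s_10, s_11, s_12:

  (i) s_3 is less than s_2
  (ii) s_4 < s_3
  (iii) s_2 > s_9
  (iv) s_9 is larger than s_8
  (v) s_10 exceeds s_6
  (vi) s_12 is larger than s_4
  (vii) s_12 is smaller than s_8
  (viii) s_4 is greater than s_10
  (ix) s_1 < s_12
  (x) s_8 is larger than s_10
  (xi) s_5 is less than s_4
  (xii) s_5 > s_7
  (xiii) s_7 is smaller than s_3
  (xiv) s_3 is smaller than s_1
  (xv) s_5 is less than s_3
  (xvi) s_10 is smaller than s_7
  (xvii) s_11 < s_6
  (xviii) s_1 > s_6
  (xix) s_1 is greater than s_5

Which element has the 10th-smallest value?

s_8

Chaining the given pairs: s_11 < s_6 < s_10 < s_7 < s_5 < s_4 < s_3 < s_1 < s_12 < s_8 < s_9 < s_2.
Counting 10 from the smallest end gives s_8.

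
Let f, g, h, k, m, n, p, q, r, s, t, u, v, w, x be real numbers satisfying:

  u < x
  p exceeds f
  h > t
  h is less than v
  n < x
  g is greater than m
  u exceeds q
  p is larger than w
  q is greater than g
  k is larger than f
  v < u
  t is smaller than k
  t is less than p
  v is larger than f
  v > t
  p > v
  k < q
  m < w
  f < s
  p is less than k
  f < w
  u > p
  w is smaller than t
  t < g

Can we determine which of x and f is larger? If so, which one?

x

Link the given pairs in sequence: f < w; w < t; t < h; h < v; v < p; p < k; k < q; q < u; u < x.
Chaining these gives f < w < t < h < v < p < k < q < u < x.
So x is larger.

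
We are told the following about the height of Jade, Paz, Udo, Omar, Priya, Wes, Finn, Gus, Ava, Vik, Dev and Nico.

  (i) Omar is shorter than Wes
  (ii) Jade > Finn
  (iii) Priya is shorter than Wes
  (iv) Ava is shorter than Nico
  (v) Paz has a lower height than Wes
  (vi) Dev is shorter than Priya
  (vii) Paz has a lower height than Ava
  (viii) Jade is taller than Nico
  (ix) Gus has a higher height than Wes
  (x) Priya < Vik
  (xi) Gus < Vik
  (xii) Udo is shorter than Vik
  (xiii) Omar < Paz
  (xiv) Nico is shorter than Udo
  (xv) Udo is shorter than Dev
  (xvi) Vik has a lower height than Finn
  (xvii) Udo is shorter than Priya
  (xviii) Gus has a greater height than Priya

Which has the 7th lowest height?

Chaining the given pairs: Omar < Paz < Ava < Nico < Udo < Dev < Priya < Wes < Gus < Vik < Finn < Jade.
The 7th smallest is Priya.

Priya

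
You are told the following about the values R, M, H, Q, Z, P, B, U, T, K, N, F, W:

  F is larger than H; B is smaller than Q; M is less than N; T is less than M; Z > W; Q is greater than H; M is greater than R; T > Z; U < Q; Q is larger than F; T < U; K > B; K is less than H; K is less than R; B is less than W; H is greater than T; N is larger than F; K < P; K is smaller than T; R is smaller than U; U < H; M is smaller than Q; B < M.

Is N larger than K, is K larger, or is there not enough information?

N

K < R and R < U give K < U.
With U < H: K < R < U < H.
With H < F: K < R < U < H < F.
Then F < N extends the chain to N.
So N is larger.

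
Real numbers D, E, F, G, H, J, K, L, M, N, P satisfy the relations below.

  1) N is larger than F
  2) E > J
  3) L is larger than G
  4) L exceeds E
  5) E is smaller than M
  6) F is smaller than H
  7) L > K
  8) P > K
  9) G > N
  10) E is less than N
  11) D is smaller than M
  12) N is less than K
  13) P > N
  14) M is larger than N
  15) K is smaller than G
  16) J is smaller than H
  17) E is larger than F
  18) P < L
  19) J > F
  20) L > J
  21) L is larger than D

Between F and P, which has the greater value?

Link the given pairs in sequence: F < J; J < E; E < N; N < K; K < P.
Chaining these gives F < J < E < N < K < P.
So F < P; P is the larger of the two.

P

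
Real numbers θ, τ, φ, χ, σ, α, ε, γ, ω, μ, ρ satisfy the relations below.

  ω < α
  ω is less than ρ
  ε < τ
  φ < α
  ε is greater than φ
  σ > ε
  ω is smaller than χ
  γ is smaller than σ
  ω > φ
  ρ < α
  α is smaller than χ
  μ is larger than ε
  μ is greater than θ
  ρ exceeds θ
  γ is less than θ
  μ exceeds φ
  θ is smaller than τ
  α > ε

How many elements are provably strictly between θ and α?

Chaining upward from θ reaches: τ, ρ, μ, χ.
Chaining downward from α reaches: φ, γ, ε, ω, ρ.
Strictly between θ and α are those in both lists: ρ — 1 element.

1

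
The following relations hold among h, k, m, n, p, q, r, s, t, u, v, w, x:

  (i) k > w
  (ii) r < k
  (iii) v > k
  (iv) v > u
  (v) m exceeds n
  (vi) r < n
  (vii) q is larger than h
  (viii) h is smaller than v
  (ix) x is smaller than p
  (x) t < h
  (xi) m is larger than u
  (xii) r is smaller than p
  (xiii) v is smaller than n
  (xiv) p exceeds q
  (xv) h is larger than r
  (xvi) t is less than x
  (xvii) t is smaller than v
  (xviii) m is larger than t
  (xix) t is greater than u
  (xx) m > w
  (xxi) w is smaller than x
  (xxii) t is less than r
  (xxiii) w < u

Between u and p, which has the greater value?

Following the relations from u: u < t < r < h < q < p.
So u < p; p is the larger of the two.

p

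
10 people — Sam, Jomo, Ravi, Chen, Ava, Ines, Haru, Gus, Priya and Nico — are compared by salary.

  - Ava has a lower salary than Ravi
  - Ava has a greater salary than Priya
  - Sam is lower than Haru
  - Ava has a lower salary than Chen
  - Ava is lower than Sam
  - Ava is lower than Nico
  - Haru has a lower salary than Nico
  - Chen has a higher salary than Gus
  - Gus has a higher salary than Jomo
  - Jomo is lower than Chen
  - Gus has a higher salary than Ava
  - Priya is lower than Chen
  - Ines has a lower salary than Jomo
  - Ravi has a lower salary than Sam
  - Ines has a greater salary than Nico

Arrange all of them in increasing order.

Each adjacent pair is fixed by a given relation: Priya < Ava; Ava < Ravi; Ravi < Sam; Sam < Haru; Haru < Nico; Nico < Ines; Ines < Jomo; Jomo < Gus; Gus < Chen. Chaining them end to end gives the full order.

Priya < Ava < Ravi < Sam < Haru < Nico < Ines < Jomo < Gus < Chen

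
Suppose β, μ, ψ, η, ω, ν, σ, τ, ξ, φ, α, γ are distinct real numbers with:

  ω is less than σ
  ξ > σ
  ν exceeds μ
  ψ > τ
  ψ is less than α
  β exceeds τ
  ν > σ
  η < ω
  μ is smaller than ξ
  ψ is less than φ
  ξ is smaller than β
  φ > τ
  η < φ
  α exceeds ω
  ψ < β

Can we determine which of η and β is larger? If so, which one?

η < ω and ω < σ give η < σ.
With σ < ξ: η < ω < σ < ξ.
Then ξ < β extends the chain to β.
So β is larger.

β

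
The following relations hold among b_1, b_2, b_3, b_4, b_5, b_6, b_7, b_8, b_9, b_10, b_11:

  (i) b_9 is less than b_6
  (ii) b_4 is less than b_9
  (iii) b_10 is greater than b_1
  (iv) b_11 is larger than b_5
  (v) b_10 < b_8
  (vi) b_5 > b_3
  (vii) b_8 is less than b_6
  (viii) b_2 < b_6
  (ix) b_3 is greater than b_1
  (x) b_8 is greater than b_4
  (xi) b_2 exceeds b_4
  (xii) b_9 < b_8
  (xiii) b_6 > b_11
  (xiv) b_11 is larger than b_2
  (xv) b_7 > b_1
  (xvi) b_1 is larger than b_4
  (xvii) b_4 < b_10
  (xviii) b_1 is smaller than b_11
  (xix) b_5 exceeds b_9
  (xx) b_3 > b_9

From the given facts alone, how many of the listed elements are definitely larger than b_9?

5

Directly above b_9: b_3, b_8, b_5, b_6.
One step further: b_11 (5 so far).
Nothing else is reachable above b_9; 5 in all.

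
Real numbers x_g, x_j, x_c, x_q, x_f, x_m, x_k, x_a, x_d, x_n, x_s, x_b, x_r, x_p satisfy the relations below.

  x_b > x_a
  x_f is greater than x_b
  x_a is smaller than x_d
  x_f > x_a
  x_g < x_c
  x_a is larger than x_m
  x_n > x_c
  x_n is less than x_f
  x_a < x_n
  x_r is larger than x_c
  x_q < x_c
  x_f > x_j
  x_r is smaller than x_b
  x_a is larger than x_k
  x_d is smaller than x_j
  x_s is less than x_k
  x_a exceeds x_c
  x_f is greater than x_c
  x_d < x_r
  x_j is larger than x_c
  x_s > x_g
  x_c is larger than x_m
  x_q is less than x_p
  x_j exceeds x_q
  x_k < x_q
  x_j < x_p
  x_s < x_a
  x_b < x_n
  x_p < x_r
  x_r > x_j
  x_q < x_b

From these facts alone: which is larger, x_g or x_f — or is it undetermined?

x_f

The relevant relations are x_g < x_s; x_s < x_k; x_k < x_q; x_q < x_c; x_c < x_a; x_a < x_d; x_d < x_j; x_j < x_p; x_p < x_r; x_r < x_b; x_b < x_n; x_n < x_f.
Chaining these gives x_g < x_s < x_k < x_q < x_c < x_a < x_d < x_j < x_p < x_r < x_b < x_n < x_f.
So x_f is larger.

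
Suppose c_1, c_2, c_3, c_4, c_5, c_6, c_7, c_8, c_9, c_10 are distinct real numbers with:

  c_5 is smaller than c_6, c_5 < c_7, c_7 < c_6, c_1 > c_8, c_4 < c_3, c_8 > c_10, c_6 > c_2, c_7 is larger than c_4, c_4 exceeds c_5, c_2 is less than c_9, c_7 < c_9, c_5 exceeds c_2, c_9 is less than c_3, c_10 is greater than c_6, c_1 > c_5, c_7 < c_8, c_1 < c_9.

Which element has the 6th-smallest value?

c_10

Piecing the relations together gives one ordering: c_2 < c_5 < c_4 < c_7 < c_6 < c_10 < c_8 < c_1 < c_9 < c_3.
Counting 6 from the smallest end gives c_10.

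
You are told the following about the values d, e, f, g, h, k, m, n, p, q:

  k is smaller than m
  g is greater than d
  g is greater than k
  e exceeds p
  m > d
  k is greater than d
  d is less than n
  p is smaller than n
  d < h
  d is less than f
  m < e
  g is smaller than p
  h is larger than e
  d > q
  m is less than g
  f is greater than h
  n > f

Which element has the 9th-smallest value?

f

The consecutive relations fix a unique order: q < d < k < m < g < p < e < h < f < n.
Counting 9 from the smallest end gives f.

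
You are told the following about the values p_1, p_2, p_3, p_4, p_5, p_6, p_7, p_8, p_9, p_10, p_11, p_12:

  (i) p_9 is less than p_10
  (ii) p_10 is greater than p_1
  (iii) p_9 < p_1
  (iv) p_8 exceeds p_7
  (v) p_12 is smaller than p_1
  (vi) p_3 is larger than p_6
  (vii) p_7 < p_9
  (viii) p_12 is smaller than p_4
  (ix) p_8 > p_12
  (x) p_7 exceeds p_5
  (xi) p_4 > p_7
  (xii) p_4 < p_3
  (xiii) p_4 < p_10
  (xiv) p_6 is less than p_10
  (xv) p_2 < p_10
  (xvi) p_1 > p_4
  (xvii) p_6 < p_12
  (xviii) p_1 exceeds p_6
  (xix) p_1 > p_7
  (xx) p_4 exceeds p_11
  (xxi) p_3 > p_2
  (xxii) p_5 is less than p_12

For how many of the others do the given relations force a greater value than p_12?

The elements the relations force above p_12 are p_4, p_3, p_8, p_1, p_10 — no chain reaches any other.
That is 5.

5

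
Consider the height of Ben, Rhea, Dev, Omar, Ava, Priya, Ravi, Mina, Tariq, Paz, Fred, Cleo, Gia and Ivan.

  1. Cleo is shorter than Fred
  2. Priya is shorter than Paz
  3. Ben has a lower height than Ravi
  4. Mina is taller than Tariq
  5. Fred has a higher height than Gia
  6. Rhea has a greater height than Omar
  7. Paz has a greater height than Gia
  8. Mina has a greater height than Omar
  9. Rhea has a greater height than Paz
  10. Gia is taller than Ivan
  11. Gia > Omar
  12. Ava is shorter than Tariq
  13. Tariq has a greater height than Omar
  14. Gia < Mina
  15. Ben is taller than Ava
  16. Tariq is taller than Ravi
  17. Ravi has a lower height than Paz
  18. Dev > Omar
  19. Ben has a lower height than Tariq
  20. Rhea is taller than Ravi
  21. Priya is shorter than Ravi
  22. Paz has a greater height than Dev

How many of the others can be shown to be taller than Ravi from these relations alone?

From Ravi the given relations immediately reach Paz, Tariq, Rhea.
From those, Mina — 4 in total.
No other element is forced above Ravi by the given relations, so the count is 4.

4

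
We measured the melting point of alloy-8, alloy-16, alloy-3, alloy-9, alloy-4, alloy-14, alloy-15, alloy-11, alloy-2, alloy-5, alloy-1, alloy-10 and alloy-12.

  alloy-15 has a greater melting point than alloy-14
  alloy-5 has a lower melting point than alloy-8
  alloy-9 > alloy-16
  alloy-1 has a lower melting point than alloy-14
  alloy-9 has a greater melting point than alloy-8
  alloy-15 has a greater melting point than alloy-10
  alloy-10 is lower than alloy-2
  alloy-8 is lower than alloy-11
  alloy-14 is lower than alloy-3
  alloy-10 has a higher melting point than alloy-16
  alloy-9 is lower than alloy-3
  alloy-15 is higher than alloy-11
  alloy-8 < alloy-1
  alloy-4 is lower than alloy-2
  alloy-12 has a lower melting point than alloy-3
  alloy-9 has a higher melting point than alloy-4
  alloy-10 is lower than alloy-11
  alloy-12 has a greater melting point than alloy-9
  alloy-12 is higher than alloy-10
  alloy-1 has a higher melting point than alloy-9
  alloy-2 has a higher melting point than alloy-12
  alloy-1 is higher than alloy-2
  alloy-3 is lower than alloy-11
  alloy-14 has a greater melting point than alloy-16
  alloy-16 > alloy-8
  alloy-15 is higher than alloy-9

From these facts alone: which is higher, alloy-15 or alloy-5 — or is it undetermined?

alloy-5 < alloy-8 and alloy-8 < alloy-16 give alloy-5 < alloy-16.
Then alloy-16 < alloy-9 extends the chain to alloy-9.
Then alloy-9 < alloy-12 extends the chain to alloy-12.
With alloy-12 < alloy-2: alloy-5 < alloy-8 < alloy-16 < alloy-9 < alloy-12 < alloy-2.
Then alloy-2 < alloy-1 extends the chain to alloy-1.
Then alloy-1 < alloy-14 extends the chain to alloy-14.
With alloy-14 < alloy-3: alloy-5 < alloy-8 < alloy-16 < alloy-9 < alloy-12 < alloy-2 < alloy-1 < alloy-14 < alloy-3.
With alloy-3 < alloy-11: alloy-5 < alloy-8 < alloy-16 < alloy-9 < alloy-12 < alloy-2 < alloy-1 < alloy-14 < alloy-3 < alloy-11.
With alloy-11 < alloy-15: alloy-5 < alloy-8 < alloy-16 < alloy-9 < alloy-12 < alloy-2 < alloy-1 < alloy-14 < alloy-3 < alloy-11 < alloy-15.
So alloy-15 is higher.

alloy-15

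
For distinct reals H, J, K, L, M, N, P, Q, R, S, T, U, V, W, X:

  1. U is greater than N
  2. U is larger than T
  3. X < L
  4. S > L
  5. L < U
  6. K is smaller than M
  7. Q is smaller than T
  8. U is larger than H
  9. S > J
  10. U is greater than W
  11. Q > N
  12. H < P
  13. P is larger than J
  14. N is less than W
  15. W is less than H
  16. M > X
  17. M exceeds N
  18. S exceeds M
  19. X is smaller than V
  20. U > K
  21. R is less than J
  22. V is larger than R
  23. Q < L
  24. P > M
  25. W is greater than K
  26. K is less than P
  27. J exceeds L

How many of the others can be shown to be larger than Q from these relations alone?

6

The elements the relations force above Q are L, T, J, S, U, P — no chain reaches any other.
That is 6.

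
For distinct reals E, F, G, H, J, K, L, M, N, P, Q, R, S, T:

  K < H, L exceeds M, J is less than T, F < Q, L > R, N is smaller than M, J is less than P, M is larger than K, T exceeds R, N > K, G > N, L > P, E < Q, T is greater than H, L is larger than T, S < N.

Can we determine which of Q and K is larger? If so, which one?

Following every chain through K: above K we get N, M, G, H, T, L.
Q is not reached, and no chain runs the other way from Q to K.
So the given relations leave the order of K and Q undetermined.

undetermined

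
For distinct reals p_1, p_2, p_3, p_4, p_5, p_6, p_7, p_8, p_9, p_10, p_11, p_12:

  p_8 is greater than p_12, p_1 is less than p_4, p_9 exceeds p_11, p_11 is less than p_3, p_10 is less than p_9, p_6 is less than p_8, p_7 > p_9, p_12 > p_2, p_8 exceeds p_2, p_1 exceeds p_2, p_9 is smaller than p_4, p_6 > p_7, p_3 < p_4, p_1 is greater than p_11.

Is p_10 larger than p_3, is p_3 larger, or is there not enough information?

Following every chain through p_10: above p_10 we get p_9, p_7, p_6, p_4, p_8.
p_3 is not reached, and no chain runs the other way from p_3 to p_10.
So the given relations leave the order of p_10 and p_3 undetermined.

undetermined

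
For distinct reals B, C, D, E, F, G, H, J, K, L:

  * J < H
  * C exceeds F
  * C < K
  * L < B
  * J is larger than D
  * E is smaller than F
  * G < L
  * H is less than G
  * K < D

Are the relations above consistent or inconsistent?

The single ordering E < F < C < K < D < J < H < G < L < B satisfies every listed relation, so no contradiction arises.

consistent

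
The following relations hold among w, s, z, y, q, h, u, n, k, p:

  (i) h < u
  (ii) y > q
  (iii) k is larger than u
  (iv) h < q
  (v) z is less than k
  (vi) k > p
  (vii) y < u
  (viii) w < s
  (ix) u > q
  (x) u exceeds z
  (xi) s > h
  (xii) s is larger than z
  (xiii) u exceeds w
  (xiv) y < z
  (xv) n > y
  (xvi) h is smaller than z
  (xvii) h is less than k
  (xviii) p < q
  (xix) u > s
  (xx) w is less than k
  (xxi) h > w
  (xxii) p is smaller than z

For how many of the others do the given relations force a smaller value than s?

6

From s the given relations immediately reach w, h, z.
From those, p, y — 5 in total.
From those, q — 6 in total.
No other element is forced below s by the given relations, so the count is 6.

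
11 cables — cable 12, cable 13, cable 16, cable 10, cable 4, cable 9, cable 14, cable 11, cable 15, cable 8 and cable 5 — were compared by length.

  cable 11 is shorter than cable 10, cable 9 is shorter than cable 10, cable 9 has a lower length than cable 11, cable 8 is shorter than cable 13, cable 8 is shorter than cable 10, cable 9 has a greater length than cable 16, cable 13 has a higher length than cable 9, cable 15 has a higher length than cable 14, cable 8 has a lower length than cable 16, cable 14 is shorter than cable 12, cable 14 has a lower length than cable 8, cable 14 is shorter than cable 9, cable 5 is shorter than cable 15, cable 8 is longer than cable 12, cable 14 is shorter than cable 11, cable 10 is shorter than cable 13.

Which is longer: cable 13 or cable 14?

The relevant relations are cable 14 < cable 12; cable 12 < cable 8; cable 8 < cable 16; cable 16 < cable 9; cable 9 < cable 11; cable 11 < cable 10; cable 10 < cable 13.
Together: cable 14 < cable 12 < cable 8 < cable 16 < cable 9 < cable 11 < cable 10 < cable 13.
So cable 14 < cable 13; cable 13 is the longer of the two.

cable 13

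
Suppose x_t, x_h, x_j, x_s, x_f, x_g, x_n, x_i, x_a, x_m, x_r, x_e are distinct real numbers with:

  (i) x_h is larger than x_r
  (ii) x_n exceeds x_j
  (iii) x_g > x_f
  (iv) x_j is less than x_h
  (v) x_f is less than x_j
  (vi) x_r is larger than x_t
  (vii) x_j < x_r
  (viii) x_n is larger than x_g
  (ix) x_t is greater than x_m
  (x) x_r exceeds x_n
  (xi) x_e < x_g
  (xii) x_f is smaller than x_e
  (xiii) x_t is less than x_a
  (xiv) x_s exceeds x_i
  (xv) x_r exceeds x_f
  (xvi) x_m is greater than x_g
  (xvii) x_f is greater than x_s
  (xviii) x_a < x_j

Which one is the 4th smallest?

x_e

Piecing the relations together gives one ordering: x_i < x_s < x_f < x_e < x_g < x_m < x_t < x_a < x_j < x_n < x_r < x_h.
The 4th smallest is x_e.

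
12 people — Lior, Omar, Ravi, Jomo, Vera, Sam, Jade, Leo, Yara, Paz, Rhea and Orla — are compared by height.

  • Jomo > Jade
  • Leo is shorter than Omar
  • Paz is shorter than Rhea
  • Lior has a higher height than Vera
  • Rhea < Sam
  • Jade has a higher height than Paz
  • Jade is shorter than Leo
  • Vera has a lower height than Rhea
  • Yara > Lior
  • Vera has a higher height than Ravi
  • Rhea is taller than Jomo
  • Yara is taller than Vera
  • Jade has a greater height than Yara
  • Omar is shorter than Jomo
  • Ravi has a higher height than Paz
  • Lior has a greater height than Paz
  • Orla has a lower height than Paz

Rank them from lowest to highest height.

Orla < Paz < Ravi < Vera < Lior < Yara < Jade < Leo < Omar < Jomo < Rhea < Sam

Each adjacent pair is fixed by a given relation: Orla < Paz; Paz < Ravi; Ravi < Vera; Vera < Lior; Lior < Yara; Yara < Jade; Jade < Leo; Leo < Omar; Omar < Jomo; Jomo < Rhea; Rhea < Sam. Chaining them end to end gives the full order.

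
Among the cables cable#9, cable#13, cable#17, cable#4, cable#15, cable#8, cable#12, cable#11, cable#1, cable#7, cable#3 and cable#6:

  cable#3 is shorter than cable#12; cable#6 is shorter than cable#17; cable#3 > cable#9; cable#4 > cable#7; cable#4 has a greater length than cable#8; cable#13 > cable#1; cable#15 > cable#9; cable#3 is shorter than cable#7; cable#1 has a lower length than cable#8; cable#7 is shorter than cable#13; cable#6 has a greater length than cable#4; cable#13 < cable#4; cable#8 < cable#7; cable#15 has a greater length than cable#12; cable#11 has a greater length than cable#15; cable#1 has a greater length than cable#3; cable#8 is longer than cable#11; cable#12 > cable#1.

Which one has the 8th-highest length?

cable#15

The consecutive relations fix a unique order: cable#9 < cable#3 < cable#1 < cable#12 < cable#15 < cable#11 < cable#8 < cable#7 < cable#13 < cable#4 < cable#6 < cable#17.
Counting 8 from the largest end gives cable#15.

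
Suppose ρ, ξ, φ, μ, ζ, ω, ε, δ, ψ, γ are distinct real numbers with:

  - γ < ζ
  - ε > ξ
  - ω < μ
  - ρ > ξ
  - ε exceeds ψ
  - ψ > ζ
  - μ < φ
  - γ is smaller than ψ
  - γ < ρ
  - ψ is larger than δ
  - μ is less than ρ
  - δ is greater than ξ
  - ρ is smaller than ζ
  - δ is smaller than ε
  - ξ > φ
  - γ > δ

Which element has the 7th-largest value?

ξ

Piecing the relations together gives one ordering: ω < μ < φ < ξ < δ < γ < ρ < ζ < ψ < ε.
Counting 7 from the largest end gives ξ.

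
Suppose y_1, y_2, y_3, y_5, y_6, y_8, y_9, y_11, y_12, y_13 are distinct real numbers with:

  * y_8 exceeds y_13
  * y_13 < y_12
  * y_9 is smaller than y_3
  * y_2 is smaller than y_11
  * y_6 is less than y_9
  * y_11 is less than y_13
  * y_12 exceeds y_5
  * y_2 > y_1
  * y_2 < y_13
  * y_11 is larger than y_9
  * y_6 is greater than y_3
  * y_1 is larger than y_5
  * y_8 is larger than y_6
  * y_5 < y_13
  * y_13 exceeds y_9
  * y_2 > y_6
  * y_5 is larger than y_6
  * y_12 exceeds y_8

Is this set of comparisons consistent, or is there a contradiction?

inconsistent

Chaining the given relations yields y_9 < y_3 < y_6, so y_9 < y_6. But one relation states y_6 < y_9. These cannot both hold.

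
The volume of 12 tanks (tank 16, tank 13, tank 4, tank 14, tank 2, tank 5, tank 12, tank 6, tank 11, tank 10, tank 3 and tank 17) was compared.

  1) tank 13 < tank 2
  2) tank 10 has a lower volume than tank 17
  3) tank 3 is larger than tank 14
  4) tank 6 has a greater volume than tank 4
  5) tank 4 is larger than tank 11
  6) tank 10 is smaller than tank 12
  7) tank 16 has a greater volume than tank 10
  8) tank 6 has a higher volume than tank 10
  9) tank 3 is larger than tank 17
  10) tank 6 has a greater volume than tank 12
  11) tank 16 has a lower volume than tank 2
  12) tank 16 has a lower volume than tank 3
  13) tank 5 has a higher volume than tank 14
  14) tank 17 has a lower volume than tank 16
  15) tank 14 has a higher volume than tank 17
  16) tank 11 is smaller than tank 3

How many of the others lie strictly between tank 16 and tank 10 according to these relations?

The relations place tank 10 below tank 16. An element lies strictly between them when it is forced above tank 10 and also forced below tank 16.
Above tank 10: {tank 12, tank 6, tank 17, tank 14, tank 3, tank 5, tank 2}. Below tank 16: {tank 17}.
Intersection: {tank 17} — 1.

1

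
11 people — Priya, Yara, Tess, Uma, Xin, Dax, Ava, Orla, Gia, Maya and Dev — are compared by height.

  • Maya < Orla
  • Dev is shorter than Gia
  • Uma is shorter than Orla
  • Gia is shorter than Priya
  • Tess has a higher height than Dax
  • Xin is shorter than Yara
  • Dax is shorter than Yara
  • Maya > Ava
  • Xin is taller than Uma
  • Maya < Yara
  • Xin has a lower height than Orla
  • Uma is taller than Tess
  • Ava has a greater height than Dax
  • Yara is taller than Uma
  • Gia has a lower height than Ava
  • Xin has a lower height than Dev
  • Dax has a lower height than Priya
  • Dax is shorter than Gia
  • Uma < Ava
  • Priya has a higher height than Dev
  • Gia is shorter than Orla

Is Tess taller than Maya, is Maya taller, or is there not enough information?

The relevant relations are Tess < Uma; Uma < Xin; Xin < Dev; Dev < Gia; Gia < Ava; Ava < Maya.
Chaining these gives Tess < Uma < Xin < Dev < Gia < Ava < Maya.
So Maya is taller.

Maya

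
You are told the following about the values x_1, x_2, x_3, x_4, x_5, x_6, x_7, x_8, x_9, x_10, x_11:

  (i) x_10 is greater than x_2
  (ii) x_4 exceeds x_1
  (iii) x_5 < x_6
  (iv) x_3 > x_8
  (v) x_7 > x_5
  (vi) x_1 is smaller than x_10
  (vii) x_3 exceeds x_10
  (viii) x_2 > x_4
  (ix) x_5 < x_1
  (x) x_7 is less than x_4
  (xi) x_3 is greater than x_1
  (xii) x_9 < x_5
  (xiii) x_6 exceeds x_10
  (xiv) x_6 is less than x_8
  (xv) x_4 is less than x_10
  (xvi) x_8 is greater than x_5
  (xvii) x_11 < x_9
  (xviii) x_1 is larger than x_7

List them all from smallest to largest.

x_11 < x_9 < x_5 < x_7 < x_1 < x_4 < x_2 < x_10 < x_6 < x_8 < x_3

The consecutive links are each given: x_11 < x_9; x_9 < x_5; x_5 < x_7; x_7 < x_1; x_1 < x_4; x_4 < x_2; x_2 < x_10; x_10 < x_6; x_6 < x_8; x_8 < x_3.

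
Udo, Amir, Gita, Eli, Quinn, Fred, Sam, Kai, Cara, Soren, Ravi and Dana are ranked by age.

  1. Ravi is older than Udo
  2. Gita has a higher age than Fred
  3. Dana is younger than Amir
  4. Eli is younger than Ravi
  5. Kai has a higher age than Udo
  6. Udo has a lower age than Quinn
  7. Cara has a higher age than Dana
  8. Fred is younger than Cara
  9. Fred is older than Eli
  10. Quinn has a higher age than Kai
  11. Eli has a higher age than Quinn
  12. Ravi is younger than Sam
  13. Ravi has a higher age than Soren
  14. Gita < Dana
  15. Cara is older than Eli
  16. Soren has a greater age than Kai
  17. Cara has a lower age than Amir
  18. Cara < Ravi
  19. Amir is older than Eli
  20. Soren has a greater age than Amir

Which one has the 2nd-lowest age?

Kai

Chaining the given pairs: Udo < Kai < Quinn < Eli < Fred < Gita < Dana < Cara < Amir < Soren < Ravi < Sam.
The 2nd smallest is Kai.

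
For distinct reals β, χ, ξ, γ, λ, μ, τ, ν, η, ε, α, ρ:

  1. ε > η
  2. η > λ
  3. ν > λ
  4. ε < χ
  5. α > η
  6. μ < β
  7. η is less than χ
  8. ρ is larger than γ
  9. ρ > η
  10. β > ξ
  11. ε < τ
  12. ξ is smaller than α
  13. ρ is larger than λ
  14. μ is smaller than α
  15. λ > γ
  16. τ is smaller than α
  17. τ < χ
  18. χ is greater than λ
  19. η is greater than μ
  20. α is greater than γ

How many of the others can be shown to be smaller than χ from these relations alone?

Directly below χ: λ, η, ε, τ.
One step further: μ, γ (6 so far).
Nothing else is reachable below χ; 6 in all.

6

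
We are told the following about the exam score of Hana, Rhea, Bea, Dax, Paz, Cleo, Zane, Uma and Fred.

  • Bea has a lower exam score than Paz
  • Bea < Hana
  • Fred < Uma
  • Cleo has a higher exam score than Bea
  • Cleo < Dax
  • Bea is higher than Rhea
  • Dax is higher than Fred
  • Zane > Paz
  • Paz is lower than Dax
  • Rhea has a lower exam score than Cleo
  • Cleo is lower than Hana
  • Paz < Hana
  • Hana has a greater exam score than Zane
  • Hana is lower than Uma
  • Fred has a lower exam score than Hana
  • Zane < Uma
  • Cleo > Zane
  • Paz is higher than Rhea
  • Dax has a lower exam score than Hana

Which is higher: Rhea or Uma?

Uma

Link the given pairs in sequence: Rhea < Paz; Paz < Zane; Zane < Cleo; Cleo < Dax; Dax < Hana; Hana < Uma.
Together: Rhea < Paz < Zane < Cleo < Dax < Hana < Uma.
So Rhea < Uma; Uma is the higher of the two.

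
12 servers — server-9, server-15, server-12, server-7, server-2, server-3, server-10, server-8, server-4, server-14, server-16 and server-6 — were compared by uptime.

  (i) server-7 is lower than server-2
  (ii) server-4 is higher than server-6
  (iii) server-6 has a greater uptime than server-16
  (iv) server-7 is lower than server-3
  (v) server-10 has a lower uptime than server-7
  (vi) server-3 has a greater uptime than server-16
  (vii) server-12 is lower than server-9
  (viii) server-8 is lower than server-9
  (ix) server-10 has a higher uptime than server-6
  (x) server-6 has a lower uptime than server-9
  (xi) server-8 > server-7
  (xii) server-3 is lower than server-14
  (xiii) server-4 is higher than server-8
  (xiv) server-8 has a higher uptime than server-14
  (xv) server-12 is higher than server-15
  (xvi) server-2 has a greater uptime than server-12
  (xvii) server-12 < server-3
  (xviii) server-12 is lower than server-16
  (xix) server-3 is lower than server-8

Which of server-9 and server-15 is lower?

Following the relations from server-15: server-15 < server-12 < server-16 < server-6 < server-10 < server-7 < server-3 < server-14 < server-8 < server-9.
So server-15 < server-9; server-15 is the lower of the two.

server-15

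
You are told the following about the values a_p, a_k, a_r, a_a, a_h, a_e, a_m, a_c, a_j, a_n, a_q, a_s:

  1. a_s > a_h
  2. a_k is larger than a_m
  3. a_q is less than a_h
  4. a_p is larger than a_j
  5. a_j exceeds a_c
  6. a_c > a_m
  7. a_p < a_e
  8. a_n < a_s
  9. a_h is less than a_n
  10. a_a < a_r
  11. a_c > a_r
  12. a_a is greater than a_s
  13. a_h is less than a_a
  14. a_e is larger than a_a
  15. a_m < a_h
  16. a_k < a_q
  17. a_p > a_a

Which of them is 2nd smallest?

a_k

Piecing the relations together gives one ordering: a_m < a_k < a_q < a_h < a_n < a_s < a_a < a_r < a_c < a_j < a_p < a_e.
The 2nd smallest is a_k.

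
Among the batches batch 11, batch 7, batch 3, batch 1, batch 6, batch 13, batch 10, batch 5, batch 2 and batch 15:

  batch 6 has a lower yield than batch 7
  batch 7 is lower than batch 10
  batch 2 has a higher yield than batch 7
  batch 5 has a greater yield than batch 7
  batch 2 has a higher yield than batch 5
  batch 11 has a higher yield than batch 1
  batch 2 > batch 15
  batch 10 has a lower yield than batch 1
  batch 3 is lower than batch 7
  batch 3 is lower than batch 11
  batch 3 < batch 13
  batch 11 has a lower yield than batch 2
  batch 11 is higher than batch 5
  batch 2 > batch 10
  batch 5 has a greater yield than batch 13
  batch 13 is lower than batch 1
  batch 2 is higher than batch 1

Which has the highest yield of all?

batch 2

batch 3 is not greatest since batch 3 < batch 13; batch 6 is not greatest since batch 6 < batch 7; batch 7 is not greatest since batch 7 < batch 2; batch 10 is not greatest since batch 10 < batch 2; batch 13 is not greatest since batch 13 < batch 1; batch 5 is not greatest since batch 5 < batch 11; batch 1 is not greatest since batch 1 < batch 11; batch 15 is not greatest since batch 15 < batch 2; batch 11 is not greatest since batch 11 < batch 2.
Only batch 2 has nothing above it, so batch 2 is the highest yield.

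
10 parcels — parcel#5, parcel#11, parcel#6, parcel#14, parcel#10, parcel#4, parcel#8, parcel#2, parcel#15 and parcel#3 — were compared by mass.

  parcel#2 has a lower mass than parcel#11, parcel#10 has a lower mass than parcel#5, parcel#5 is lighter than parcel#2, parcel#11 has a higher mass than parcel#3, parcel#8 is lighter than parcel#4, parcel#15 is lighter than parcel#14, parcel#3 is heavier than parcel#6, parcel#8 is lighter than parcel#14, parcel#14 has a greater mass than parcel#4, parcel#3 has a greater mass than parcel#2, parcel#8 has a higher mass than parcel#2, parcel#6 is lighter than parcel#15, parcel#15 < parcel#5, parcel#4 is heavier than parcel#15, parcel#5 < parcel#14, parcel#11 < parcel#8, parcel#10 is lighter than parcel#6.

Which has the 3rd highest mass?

parcel#8

The consecutive relations fix a unique order: parcel#10 < parcel#6 < parcel#15 < parcel#5 < parcel#2 < parcel#3 < parcel#11 < parcel#8 < parcel#4 < parcel#14.
Counting 3 from the largest end gives parcel#8.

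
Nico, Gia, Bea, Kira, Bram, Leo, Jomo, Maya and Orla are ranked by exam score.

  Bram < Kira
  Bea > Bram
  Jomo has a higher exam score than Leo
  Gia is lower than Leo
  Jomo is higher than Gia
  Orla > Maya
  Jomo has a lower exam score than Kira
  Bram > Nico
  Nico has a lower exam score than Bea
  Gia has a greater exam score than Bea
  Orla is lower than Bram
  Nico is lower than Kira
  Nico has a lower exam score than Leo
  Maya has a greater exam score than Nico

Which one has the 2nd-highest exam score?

Jomo

Piecing the relations together gives one ordering: Nico < Maya < Orla < Bram < Bea < Gia < Leo < Jomo < Kira.
Counting 2 from the largest end gives Jomo.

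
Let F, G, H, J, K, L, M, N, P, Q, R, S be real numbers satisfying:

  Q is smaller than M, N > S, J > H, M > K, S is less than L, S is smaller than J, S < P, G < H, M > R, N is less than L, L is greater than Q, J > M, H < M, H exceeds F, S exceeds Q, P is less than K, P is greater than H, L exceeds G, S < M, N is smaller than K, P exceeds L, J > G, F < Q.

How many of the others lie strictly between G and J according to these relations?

The relations place G below J. An element lies strictly between them when it is forced above G and also forced below J.
Above G: {H, L, P, K, M}. Below J: {R, F, Q, S, N, H, L, P, K, M}.
Intersection: {H, L, P, K, M} — 5.

5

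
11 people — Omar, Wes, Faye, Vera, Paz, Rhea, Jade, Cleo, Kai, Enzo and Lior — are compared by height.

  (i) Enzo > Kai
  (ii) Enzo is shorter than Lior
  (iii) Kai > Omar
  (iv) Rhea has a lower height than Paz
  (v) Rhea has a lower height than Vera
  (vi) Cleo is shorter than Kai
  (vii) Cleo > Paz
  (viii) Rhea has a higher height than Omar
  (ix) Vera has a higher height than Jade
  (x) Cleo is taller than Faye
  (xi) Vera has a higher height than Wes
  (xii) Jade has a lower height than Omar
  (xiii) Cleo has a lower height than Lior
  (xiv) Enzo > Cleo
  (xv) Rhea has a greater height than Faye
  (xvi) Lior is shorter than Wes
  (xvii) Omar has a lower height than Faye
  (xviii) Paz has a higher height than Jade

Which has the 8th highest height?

Piecing the relations together gives one ordering: Jade < Omar < Faye < Rhea < Paz < Cleo < Kai < Enzo < Lior < Wes < Vera.
The 8th largest is Rhea.

Rhea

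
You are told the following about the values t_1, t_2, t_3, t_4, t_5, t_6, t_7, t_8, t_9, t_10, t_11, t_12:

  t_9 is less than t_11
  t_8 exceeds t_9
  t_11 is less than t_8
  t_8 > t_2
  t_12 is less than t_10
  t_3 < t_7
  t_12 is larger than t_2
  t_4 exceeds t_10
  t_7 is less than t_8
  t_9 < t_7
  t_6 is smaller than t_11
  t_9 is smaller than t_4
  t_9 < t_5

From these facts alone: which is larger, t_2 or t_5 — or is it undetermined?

undetermined

Following every chain through t_2: above t_2 we get t_12, t_10, t_4, t_8.
t_5 is not reached, and no chain runs the other way from t_5 to t_2.
So the given relations leave the order of t_2 and t_5 undetermined.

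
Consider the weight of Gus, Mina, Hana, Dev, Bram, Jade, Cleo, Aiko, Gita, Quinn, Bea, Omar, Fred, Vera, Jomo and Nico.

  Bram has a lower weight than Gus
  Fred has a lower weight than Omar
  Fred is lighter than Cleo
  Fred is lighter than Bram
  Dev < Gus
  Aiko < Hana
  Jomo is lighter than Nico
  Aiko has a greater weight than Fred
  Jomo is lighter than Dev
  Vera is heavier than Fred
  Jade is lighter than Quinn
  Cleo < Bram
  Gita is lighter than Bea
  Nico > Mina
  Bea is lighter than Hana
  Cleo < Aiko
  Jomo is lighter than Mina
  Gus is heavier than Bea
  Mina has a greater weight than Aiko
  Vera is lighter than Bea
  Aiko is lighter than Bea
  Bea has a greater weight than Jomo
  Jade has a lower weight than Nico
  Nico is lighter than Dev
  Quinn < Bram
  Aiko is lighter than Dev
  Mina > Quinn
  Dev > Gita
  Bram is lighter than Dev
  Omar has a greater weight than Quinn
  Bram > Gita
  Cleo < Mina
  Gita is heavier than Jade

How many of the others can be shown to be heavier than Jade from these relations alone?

10

The elements the relations force above Jade are Gita, Quinn, Mina, Omar, Bram, Bea, Nico, Dev, Hana, Gus — no chain reaches any other.
That is 10.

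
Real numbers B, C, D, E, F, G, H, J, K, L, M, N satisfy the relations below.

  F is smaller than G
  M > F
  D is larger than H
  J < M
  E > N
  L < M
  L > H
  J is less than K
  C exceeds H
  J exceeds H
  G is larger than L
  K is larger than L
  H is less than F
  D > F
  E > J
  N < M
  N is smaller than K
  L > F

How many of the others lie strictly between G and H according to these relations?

2

The relations place H below G. An element lies strictly between them when it is forced above H and also forced below G.
Above H: {F, L, J, E, K, M, C, D}. Below G: {F, L}.
Intersection: {F, L} — 2.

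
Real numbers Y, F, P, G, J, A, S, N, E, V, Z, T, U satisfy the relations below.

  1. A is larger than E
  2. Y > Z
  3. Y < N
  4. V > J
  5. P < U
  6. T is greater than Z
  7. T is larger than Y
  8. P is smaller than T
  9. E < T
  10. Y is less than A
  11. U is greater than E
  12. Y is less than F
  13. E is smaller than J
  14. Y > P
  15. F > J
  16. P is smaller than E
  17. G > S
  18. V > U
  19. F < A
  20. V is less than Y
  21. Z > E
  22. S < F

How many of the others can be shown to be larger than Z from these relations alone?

5

Directly above Z: Y, T.
One step further: F, A, N (5 so far).
Nothing else is reachable above Z; 5 in all.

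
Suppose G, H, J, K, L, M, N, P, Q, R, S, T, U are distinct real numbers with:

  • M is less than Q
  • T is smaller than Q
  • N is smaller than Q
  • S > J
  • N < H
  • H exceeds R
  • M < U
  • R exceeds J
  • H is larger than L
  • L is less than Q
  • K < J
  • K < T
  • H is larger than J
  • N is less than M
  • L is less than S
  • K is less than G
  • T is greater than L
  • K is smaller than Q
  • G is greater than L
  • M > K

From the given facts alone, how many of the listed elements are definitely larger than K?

9

The elements the relations force above K are J, R, M, H, T, G, S, Q, U — no chain reaches any other.
That is 9.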